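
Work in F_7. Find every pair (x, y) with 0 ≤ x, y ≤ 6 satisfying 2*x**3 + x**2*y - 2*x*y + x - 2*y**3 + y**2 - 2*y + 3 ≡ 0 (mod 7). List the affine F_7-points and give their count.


Affine F_7-points: {(0, 1), (2, 0), (4, 1), (5, 3), (5, 5), (6, 0), (6, 1), (6, 3)}; count = 8.

For each of the 49 pairs (x, y) ∈ F_7², evaluate f(x, y) mod 7. Record the zeros.
  x = 0: [0↦3, 1↦0, 2↦1, 3↦1, 4↦2, 5↦6, 6↦1]  zeros at y ∈ {1}
  x = 1: [0↦6, 1↦2, 2↦2, 3↦1, 4↦1, 5↦4, 6↦5]  zeros at y ∈ ∅
  x = 2: [0↦0, 1↦4, 2↦5, 3↦5, 4↦6, 5↦3, 6↦5]  zeros at y ∈ {0}
  x = 3: [0↦4, 1↦4, 2↦1, 3↦4, 4↦1, 5↦1, 6↦6]  zeros at y ∈ ∅
  x = 4: [0↦2, 1↦0, 2↦2, 3↦3, 4↦5, 5↦3, 6↦6]  zeros at y ∈ {1}
  x = 5: [0↦6, 1↦4, 2↦6, 3↦0, 4↦2, 5↦0, 6↦3]  zeros at y ∈ {3, 5}
  x = 6: [0↦0, 1↦0, 2↦4, 3↦0, 4↦4, 5↦4, 6↦2]  zeros at y ∈ {0, 1, 3}
Collecting zeros: affine points = {(0, 1), (2, 0), (4, 1), (5, 3), (5, 5), (6, 0), (6, 1), (6, 3)}.
Total count |C(F_7)_aff| = 8.


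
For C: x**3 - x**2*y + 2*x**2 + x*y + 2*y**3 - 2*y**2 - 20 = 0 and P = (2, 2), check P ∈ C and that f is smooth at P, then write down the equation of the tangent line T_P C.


Tangent line at P: 14*x + 14*y - 56 = 0.

Step 1: f(2, 2) = 0, so P lies on C.
Step 2: partial derivatives
  f_x(x, y) = 3*x**2 - 2*x*y + 4*x + y, f_y(x, y) = -x**2 + x + 6*y**2 - 4*y.
  f_x(P) = 14, f_y(P) = 14 (gradient nonzero, so P is smooth).
Step 3: tangent line at P: 14·(x − 2) + 14·(y − 2) = 0.
Expanding: 14*x + 14*y - 56 = 0.


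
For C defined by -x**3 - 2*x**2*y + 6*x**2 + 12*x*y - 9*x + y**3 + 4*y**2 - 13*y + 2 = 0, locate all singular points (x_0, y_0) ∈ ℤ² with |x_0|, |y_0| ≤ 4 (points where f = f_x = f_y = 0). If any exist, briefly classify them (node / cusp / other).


Singular points: {(3, -1)}; classification: node.

Compute partial derivatives:
  f_x = -3*x**2 - 4*x*y + 12*x + 12*y - 9.
  f_y = -2*x**2 + 12*x + 3*y**2 + 8*y - 13.
Scan x_0 ∈ {−4, ..., 4}. For each x_0, f_y(x_0, y) is a polynomial in y; find its integer roots y ∈ {−4, ..., 4}, then test f_x and f at those candidates.
  x = -4: f_y(-4, y) = 3*y**2 + 8*y - 93; no integer root y with |y| ≤ 4.
  x = -3: f_y(-3, y) = 3*y**2 + 8*y - 67; no integer root y with |y| ≤ 4.
  x = -2: f_y(-2, y) = 3*y**2 + 8*y - 45; no integer root y with |y| ≤ 4.
  x = -1: f_y(-1, y) = 3*y**2 + 8*y - 27; no integer root y with |y| ≤ 4.
  x = 0: f_y(0, y) = 3*y**2 + 8*y - 13; no integer root y with |y| ≤ 4.
  x = 1: f_y(1, y) = 3*y**2 + 8*y - 3; vanishes at y ∈ {-3}. (1, -3): f_x = -24 ≠ 0.
  x = 2: f_y(2, y) = 3*y**2 + 8*y + 3; no integer root y with |y| ≤ 4.
  x = 3: f_y(3, y) = 3*y**2 + 8*y + 5; vanishes at y ∈ {-1}. (3, -1): f_x = 0, f = 0 — SINGULAR.
  x = 4: f_y(4, y) = 3*y**2 + 8*y + 3; no integer root y with |y| ≤ 4.
Only singular point on the grid: (3, -1).
Classify: substitute x = 3 + u, y = -1 + v and expand: f = -u**3 - 2*u**2*v - u**2 + v**3 + v**2.
No constant or linear terms (consistent with a singular point). Quadratic part: -u**2 + v**2. Cubic part: -u**3 - 2*u**2*v + v**3.
The quadratic part v**2 - u**2 = (v − u)(v + u) splits into two distinct linear factors, so there are two distinct tangent lines y − -1 = ±(x − 3) — this is a node (ordinary double point).
Classification: node.


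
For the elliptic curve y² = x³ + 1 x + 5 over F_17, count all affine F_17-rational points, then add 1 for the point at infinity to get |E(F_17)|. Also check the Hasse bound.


Affine points = {(2, 7), (2, 10), (3, 1), (3, 16), (5, 4), (5, 13), (7, 7), (7, 10), (8, 7), (8, 10), (11, 2), (11, 15), (14, 3), (14, 14)}; affine count = 14; |E(F_17)| = 15.

Discriminant check: Δ ∝ 4a³ + 27b² = 4·1³ + 27·5² = 4·1 + 27·25 ≡ 16 (mod 17). Nonzero ⇒ E is nonsingular.
For each x ∈ F_17, compute rhs = x³ + 1·x + 5 mod 17, then count y ∈ F_17 with y² ≡ rhs.
  x = 0: rhs = 5, matching y values: none (0 points).
  x = 1: rhs = 7, matching y values: none (0 points).
  x = 2: rhs = 15, matching y values: 7, 10 (2 points).
  x = 3: rhs = 1, matching y values: 1, 16 (2 points).
  x = 4: rhs = 5, matching y values: none (0 points).
  x = 5: rhs = 16, matching y values: 4, 13 (2 points).
  x = 6: rhs = 6, matching y values: none (0 points).
  x = 7: rhs = 15, matching y values: 7, 10 (2 points).
  x = 8: rhs = 15, matching y values: 7, 10 (2 points).
  x = 9: rhs = 12, matching y values: none (0 points).
  x = 10: rhs = 12, matching y values: none (0 points).
  x = 11: rhs = 4, matching y values: 2, 15 (2 points).
  x = 12: rhs = 11, matching y values: none (0 points).
  x = 13: rhs = 5, matching y values: none (0 points).
  x = 14: rhs = 9, matching y values: 3, 14 (2 points).
  x = 15: rhs = 12, matching y values: none (0 points).
  x = 16: rhs = 3, matching y values: none (0 points).
Total affine count: 14.
Full point count |E(F_17)| = 14 + 1 = 15.
Hasse bound: |15 − (17+1)| = |-3| = 3 ≤ 2√17 ≈ 8.2462 ✓.


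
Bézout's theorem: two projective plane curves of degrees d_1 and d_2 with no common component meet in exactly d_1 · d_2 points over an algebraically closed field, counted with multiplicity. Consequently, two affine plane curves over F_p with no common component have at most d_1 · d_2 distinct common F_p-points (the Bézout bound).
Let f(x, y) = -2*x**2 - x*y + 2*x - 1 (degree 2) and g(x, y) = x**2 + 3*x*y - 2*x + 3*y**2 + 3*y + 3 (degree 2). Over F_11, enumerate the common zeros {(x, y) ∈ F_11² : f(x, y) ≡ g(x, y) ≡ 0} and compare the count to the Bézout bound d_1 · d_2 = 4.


Common zeros: {(9, 1)}; count = 1; Bézout bound = 4.

deg(f) = 2, deg(g) = 2, so Bézout bound = 4.
Scan x ∈ F_11. For each x, list the y ∈ F_11 with f(x, y) ≡ 0 and those with g(x, y) ≡ 0 (mod 11); the common zeros in that column are the intersection.
  x = 0: f ≡ 0 at y ∈ ∅; g ≡ 0 at y ∈ ∅; common: ∅.
  x = 1: f ≡ 0 at y ∈ {10}; g ≡ 0 at y ∈ {1, 8}; common: ∅.
  x = 2: f ≡ 0 at y ∈ {3}; g ≡ 0 at y ∈ {2, 6}; common: ∅.
  x = 3: f ≡ 0 at y ∈ {3}; g ≡ 0 at y ∈ ∅; common: ∅.
  x = 4: f ≡ 0 at y ∈ {2}; g ≡ 0 at y ∈ {0, 6}; common: ∅.
  x = 5: f ≡ 0 at y ∈ {5}; g ≡ 0 at y ∈ {2, 3}; common: ∅.
  x = 6: f ≡ 0 at y ∈ {10}; g ≡ 0 at y ∈ ∅; common: ∅.
  x = 7: f ≡ 0 at y ∈ {2}; g ≡ 0 at y ∈ ∅; common: ∅.
  x = 8: f ≡ 0 at y ∈ {1}; g ≡ 0 at y ∈ ∅; common: ∅.
  x = 9: f ≡ 0 at y ∈ {1}; g ≡ 0 at y ∈ {0, 1}; common: {1}.
  x = 10: f ≡ 0 at y ∈ {5}; g ≡ 0 at y ∈ {3, 8}; common: ∅.
Collecting: common zeros = {(9, 1)}, so the count is 1.
Comparison with the Bézout bound: 1 ≤ 4 = deg(f)·deg(g), as expected for curves with no common component (the affine F_11-count falls short of the bound because intersections may lie at infinity, over extension fields, or carry multiplicity).


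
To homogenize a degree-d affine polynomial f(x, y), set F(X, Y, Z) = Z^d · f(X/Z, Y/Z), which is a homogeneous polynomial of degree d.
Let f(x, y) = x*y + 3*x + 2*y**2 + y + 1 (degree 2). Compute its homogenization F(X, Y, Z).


F(X, Y, Z) = X*Y + 3*X*Z + 2*Y**2 + Y*Z + Z**2

deg(f) = 2.
Substitute x = X/Z, y = Y/Z into f, then multiply by Z^2.
  monomial 1·x^1·y^1 ↦ 1·X^1·Y^1·Z^0.
  monomial 3·x^1·y^0 ↦ 3·X^1·Y^0·Z^1.
  monomial 2·x^0·y^2 ↦ 2·X^0·Y^2·Z^0.
  monomial 1·x^0·y^1 ↦ 1·X^0·Y^1·Z^1.
  monomial 1·x^0·y^0 ↦ 1·X^0·Y^0·Z^2.
Collecting: F(X, Y, Z) = X*Y + 3*X*Z + 2*Y**2 + Y*Z + Z**2.


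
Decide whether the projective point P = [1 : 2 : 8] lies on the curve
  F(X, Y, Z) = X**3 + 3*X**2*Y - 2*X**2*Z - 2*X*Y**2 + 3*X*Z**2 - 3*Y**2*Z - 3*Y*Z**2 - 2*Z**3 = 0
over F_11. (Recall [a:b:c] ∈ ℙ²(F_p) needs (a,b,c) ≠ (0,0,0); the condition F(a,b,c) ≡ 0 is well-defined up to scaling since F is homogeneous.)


F(1,2,8) ≡ 2 (mod 11); P is NOT on the curve.

Evaluate F(1, 2, 8) term-by-term (mod 11).
  X**3 ↦ 1·1·1·1 = 1
  3*X**2*Y ↦ 3·1·2·1 = 6
  -2*X**2*Z ↦ -2·1·1·8 = -16
  -2*X*Y**2 ↦ -2·1·4·1 = -8
  3*X*Z**2 ↦ 3·1·1·64 = 192
  -3*Y**2*Z ↦ -3·1·4·8 = -96
  -3*Y*Z**2 ↦ -3·1·2·64 = -384
  -2*Z**3 ↦ -2·1·1·512 = -1024
Sum: F(1, 2, 8) = (1) + (6) + (-16) + (-8) + (192) + (-96) + (-384) + (-1024) = -1329.
Reducing mod 11: -1329 ≡ 2 (mod 11).
Since F(a, b, c) ≡ 2 ≠ 0 (mod 11), P does NOT lie on the curve.


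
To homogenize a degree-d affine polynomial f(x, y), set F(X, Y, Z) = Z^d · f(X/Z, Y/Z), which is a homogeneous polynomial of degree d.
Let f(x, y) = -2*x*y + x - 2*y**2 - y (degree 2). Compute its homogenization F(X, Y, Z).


F(X, Y, Z) = -2*X*Y + X*Z - 2*Y**2 - Y*Z

deg(f) = 2.
Substitute x = X/Z, y = Y/Z into f, then multiply by Z^2.
  monomial -2·x^1·y^1 ↦ -2·X^1·Y^1·Z^0.
  monomial 1·x^1·y^0 ↦ 1·X^1·Y^0·Z^1.
  monomial -2·x^0·y^2 ↦ -2·X^0·Y^2·Z^0.
  monomial -1·x^0·y^1 ↦ -1·X^0·Y^1·Z^1.
Collecting: F(X, Y, Z) = -2*X*Y + X*Z - 2*Y**2 - Y*Z.


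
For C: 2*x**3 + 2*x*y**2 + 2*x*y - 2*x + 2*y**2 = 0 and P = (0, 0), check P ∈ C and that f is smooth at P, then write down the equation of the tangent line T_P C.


Tangent line at P: -2*x = 0.

Step 1: f(0, 0) = 0, so P lies on C.
Step 2: partial derivatives
  f_x(x, y) = 6*x**2 + 2*y**2 + 2*y - 2, f_y(x, y) = 4*x*y + 2*x + 4*y.
  f_x(P) = -2, f_y(P) = 0 (gradient nonzero, so P is smooth).
Step 3: tangent line at P: -2·(x − 0) + 0·(y − 0) = 0.
Expanding: -2*x = 0.


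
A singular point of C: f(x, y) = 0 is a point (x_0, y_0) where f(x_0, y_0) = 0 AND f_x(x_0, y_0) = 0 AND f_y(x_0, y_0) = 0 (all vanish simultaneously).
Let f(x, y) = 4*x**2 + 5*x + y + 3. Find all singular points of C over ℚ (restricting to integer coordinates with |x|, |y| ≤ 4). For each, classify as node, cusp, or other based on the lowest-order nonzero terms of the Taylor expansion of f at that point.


No singular points in the scanned grid; C is smooth there.

Compute partial derivatives:
  f_x = 8*x + 5.
  f_y = 1.
f_y = 1 is a nonzero constant, so f_y never vanishes: no point (x, y) can satisfy f = f_x = f_y = 0. In particular no (x, y) ∈ {−4, ..., 4}² is singular; the curve is smooth.


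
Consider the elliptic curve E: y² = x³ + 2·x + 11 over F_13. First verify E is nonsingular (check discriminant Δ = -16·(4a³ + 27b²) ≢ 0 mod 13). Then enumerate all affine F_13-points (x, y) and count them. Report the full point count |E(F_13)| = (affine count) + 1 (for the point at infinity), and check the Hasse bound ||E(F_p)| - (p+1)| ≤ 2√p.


Affine points = {(1, 1), (1, 12), (2, 6), (2, 7), (5, 4), (5, 9), (7, 2), (7, 11), (9, 2), (9, 11), (10, 2), (10, 11), (11, 5), (11, 8)}; affine count = 14; |E(F_13)| = 15.

Discriminant check: Δ ∝ 4a³ + 27b² = 4·2³ + 27·11² = 4·8 + 27·121 ≡ 10 (mod 13). Nonzero ⇒ E is nonsingular.
For each x ∈ F_13, compute rhs = x³ + 2·x + 11 mod 13, then count y ∈ F_13 with y² ≡ rhs.
  x = 0: rhs = 11, matching y values: none (0 points).
  x = 1: rhs = 1, matching y values: 1, 12 (2 points).
  x = 2: rhs = 10, matching y values: 6, 7 (2 points).
  x = 3: rhs = 5, matching y values: none (0 points).
  x = 4: rhs = 5, matching y values: none (0 points).
  x = 5: rhs = 3, matching y values: 4, 9 (2 points).
  x = 6: rhs = 5, matching y values: none (0 points).
  x = 7: rhs = 4, matching y values: 2, 11 (2 points).
  x = 8: rhs = 6, matching y values: none (0 points).
  x = 9: rhs = 4, matching y values: 2, 11 (2 points).
  x = 10: rhs = 4, matching y values: 2, 11 (2 points).
  x = 11: rhs = 12, matching y values: 5, 8 (2 points).
  x = 12: rhs = 8, matching y values: none (0 points).
Total affine count: 14.
Full point count |E(F_13)| = 14 + 1 = 15.
Hasse bound: |15 − (13+1)| = |1| = 1 ≤ 2√13 ≈ 7.2111 ✓.


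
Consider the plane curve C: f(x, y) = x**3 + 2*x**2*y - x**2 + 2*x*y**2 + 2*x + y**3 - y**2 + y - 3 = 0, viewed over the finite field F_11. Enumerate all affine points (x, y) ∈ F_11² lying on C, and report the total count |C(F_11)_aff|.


Affine F_11-points: {(1, 3), (1, 9), (2, 8), (4, 3), (5, 2), (5, 9), (7, 1), (8, 5), (8, 6), (8, 7), (10, 9)}; count = 11.

For each of the 121 pairs (x, y) ∈ F_11², evaluate f(x, y) mod 11. Record the zeros.
  x = 0: [0↦8, 1↦9, 2↦3, 3↦7, 4↦5, 5↦3, 6↦7, 7↦1, 8↦2, 9↦5, 10↦5]  zeros at y ∈ ∅
  x = 1: [0↦10, 1↦4, 2↦6, 3↦0, 4↦3, 5↦10, 6↦5, 7↦5, 8↦5, 9↦0, 10↦7]  zeros at y ∈ {3, 9}
  x = 2: [0↦5, 1↦7, 2↦10, 3↦9, 4↦10, 5↦8, 6↦9, 7↦8, 8↦0, 9↦2, 10↦9]  zeros at y ∈ {8}
  x = 3: [0↦10, 1↦2, 2↦10, 3↦7, 4↦10, 5↦3, 6↦3, 7↦5, 8↦4, 9↦6, 10↦6]  zeros at y ∈ ∅
  x = 4: [0↦9, 1↦6, 2↦1, 3↦0, 4↦9, 5↦1, 6↦4, 7↦2, 8↦1, 9↦7, 10↦4]  zeros at y ∈ {3}
  x = 5: [0↦8, 1↦3, 2↦0, 3↦5, 4↦2, 5↦8, 6↦7, 7↦5, 8↦8, 9↦0, 10↦9]  zeros at y ∈ {2, 9}
  x = 6: [0↦2, 1↦10, 2↦2, 3↦6, 4↦6, 5↦8, 6↦7, 7↦9, 8↦9, 9↦2, 10↦5]  zeros at y ∈ ∅
  x = 7: [0↦8, 1↦0, 2↦2, 3↦9, 4↦5, 5↦7, 6↦10, 7↦9, 8↦10, 9↦8, 10↦9]  zeros at y ∈ {1}
  x = 8: [0↦10, 1↦1, 2↦6, 3↦9, 4↦5, 5↦0, 6↦0, 7↦0, 8↦6, 9↦2, 10↦5]  zeros at y ∈ {5, 6, 7}
  x = 9: [0↦3, 1↦8, 2↦9, 3↦1, 4↦1, 5↦4, 6↦5, 7↦10, 8↦3, 9↦1, 10↦10]  zeros at y ∈ ∅
  x = 10: [0↦4, 1↦5, 2↦6, 3↦2, 4↦10, 5↦3, 6↦9, 7↦1, 8↦7, 9↦0, 10↦8]  zeros at y ∈ {9}
Collecting zeros: affine points = {(1, 3), (1, 9), (2, 8), (4, 3), (5, 2), (5, 9), (7, 1), (8, 5), (8, 6), (8, 7), (10, 9)}.
Total count |C(F_11)_aff| = 11.


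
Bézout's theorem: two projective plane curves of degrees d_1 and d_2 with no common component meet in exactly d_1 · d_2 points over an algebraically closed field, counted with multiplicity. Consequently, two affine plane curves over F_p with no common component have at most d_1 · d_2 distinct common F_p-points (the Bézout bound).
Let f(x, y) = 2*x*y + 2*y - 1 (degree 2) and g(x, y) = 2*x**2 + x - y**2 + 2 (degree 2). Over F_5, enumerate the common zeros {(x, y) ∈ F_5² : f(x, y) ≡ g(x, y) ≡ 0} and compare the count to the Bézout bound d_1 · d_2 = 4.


Common zeros: ∅; count = 0; Bézout bound = 4.

deg(f) = 2, deg(g) = 2, so Bézout bound = 4.
Scan x ∈ F_5. For each x, list the y ∈ F_5 with f(x, y) ≡ 0 and those with g(x, y) ≡ 0 (mod 5); the common zeros in that column are the intersection.
  x = 0: f ≡ 0 at y ∈ {3}; g ≡ 0 at y ∈ ∅; common: ∅.
  x = 1: f ≡ 0 at y ∈ {4}; g ≡ 0 at y ∈ {0}; common: ∅.
  x = 2: f ≡ 0 at y ∈ {1}; g ≡ 0 at y ∈ ∅; common: ∅.
  x = 3: f ≡ 0 at y ∈ {2}; g ≡ 0 at y ∈ ∅; common: ∅.
  x = 4: f ≡ 0 at y ∈ ∅; g ≡ 0 at y ∈ ∅; common: ∅.
Collecting: common zeros = ∅, so the count is 0.
Comparison with the Bézout bound: 0 ≤ 4 = deg(f)·deg(g), as expected for curves with no common component (the affine F_5-count falls short of the bound because intersections may lie at infinity, over extension fields, or carry multiplicity).


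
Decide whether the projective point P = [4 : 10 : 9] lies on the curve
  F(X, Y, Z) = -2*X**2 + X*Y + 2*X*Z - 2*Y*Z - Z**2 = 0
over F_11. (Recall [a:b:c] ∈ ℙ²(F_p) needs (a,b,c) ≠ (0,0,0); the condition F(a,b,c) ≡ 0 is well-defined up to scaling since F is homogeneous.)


F(4,10,9) ≡ 6 (mod 11); P is NOT on the curve.

Evaluate F(4, 10, 9) term-by-term (mod 11).
  -2*X**2 ↦ -2·16·1·1 = -32
  X*Y ↦ 1·4·10·1 = 40
  2*X*Z ↦ 2·4·1·9 = 72
  -2*Y*Z ↦ -2·1·10·9 = -180
  -Z**2 ↦ -1·1·1·81 = -81
Sum: F(4, 10, 9) = (-32) + (40) + (72) + (-180) + (-81) = -181.
Reducing mod 11: -181 ≡ 6 (mod 11).
Since F(a, b, c) ≡ 6 ≠ 0 (mod 11), P does NOT lie on the curve.


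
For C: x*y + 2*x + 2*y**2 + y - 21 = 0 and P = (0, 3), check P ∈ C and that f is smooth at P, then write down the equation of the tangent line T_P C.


Tangent line at P: 5*x + 13*y - 39 = 0.

Step 1: f(0, 3) = 0, so P lies on C.
Step 2: partial derivatives
  f_x(x, y) = y + 2, f_y(x, y) = x + 4*y + 1.
  f_x(P) = 5, f_y(P) = 13 (gradient nonzero, so P is smooth).
Step 3: tangent line at P: 5·(x − 0) + 13·(y − 3) = 0.
Expanding: 5*x + 13*y - 39 = 0.


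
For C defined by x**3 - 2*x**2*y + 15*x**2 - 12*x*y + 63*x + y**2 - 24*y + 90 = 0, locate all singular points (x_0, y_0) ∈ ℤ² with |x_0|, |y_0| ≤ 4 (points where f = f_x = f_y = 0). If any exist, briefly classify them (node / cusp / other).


Singular points: {(-3, 3)}; classification: cusp.

Compute partial derivatives:
  f_x = 3*x**2 - 4*x*y + 30*x - 12*y + 63.
  f_y = -2*x**2 - 12*x + 2*y - 24.
Scan x_0 ∈ {−4, ..., 4}. For each x_0, f_y(x_0, y) is a polynomial in y; find its integer roots y ∈ {−4, ..., 4}, then test f_x and f at those candidates.
  x = -4: f_y(-4, y) = 2*y - 8; vanishes at y ∈ {4}. (-4, 4): f_x = 7 ≠ 0.
  x = -3: f_y(-3, y) = 2*y - 6; vanishes at y ∈ {3}. (-3, 3): f_x = 0, f = 0 — SINGULAR.
  x = -2: f_y(-2, y) = 2*y - 8; vanishes at y ∈ {4}. (-2, 4): f_x = -1 ≠ 0.
  x = -1: f_y(-1, y) = 2*y - 14; no integer root y with |y| ≤ 4.
  x = 0: f_y(0, y) = 2*y - 24; no integer root y with |y| ≤ 4.
  x = 1: f_y(1, y) = 2*y - 38; no integer root y with |y| ≤ 4.
  x = 2: f_y(2, y) = 2*y - 56; no integer root y with |y| ≤ 4.
  x = 3: f_y(3, y) = 2*y - 78; no integer root y with |y| ≤ 4.
  x = 4: f_y(4, y) = 2*y - 104; no integer root y with |y| ≤ 4.
Only singular point on the grid: (-3, 3).
Classify: substitute x = -3 + u, y = 3 + v and expand: f = u**3 - 2*u**2*v + v**2.
No constant or linear terms (consistent with a singular point). Quadratic part: v**2. Cubic part: u**3 - 2*u**2*v.
The quadratic part v**2 is a perfect square, so there is a single (double) tangent line v = 0, i.e. y = 3. Restricting the cubic part to that line (v = 0) leaves u**3 ≠ 0, so f is not divisible by v and the branch is v² ≈ -u**3 to lowest order — this is a cusp.
Classification: cusp.


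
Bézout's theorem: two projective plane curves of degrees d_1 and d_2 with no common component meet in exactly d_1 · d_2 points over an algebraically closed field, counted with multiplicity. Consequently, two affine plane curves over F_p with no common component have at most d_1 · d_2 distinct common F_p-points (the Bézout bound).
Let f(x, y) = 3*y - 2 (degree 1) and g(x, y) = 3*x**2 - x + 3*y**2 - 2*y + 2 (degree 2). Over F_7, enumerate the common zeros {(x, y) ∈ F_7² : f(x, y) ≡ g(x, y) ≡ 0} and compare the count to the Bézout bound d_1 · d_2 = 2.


Common zeros: ∅; count = 0; Bézout bound = 2.

deg(f) = 1, deg(g) = 2, so Bézout bound = 2.
Scan x ∈ F_7. For each x, list the y ∈ F_7 with f(x, y) ≡ 0 and those with g(x, y) ≡ 0 (mod 7); the common zeros in that column are the intersection.
  x = 0: f ≡ 0 at y ∈ {3}; g ≡ 0 at y ∈ {4, 6}; common: ∅.
  x = 1: f ≡ 0 at y ∈ {3}; g ≡ 0 at y ∈ ∅; common: ∅.
  x = 2: f ≡ 0 at y ∈ {3}; g ≡ 0 at y ∈ {5}; common: ∅.
  x = 3: f ≡ 0 at y ∈ {3}; g ≡ 0 at y ∈ {5}; common: ∅.
  x = 4: f ≡ 0 at y ∈ {3}; g ≡ 0 at y ∈ ∅; common: ∅.
  x = 5: f ≡ 0 at y ∈ {3}; g ≡ 0 at y ∈ {4, 6}; common: ∅.
  x = 6: f ≡ 0 at y ∈ {3}; g ≡ 0 at y ∈ {1, 2}; common: ∅.
Collecting: common zeros = ∅, so the count is 0.
Comparison with the Bézout bound: 0 ≤ 2 = deg(f)·deg(g), as expected for curves with no common component (the affine F_7-count falls short of the bound because intersections may lie at infinity, over extension fields, or carry multiplicity).


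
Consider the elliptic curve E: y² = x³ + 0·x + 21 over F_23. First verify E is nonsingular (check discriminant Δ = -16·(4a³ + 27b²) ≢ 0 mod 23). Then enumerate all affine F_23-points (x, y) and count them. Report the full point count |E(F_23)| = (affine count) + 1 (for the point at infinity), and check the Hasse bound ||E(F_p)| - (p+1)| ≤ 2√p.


Affine points = {(2, 11), (2, 12), (3, 5), (3, 18), (4, 4), (4, 19), (5, 10), (5, 13), (8, 2), (8, 21), (10, 3), (10, 20), (11, 8), (11, 15), (12, 1), (12, 22), (16, 0), (17, 9), (17, 14), (19, 7), (19, 16), (21, 6), (21, 17)}; affine count = 23; |E(F_23)| = 24.

Discriminant check: Δ ∝ 4a³ + 27b² = 4·0³ + 27·21² = 4·0 + 27·441 ≡ 16 (mod 23). Nonzero ⇒ E is nonsingular.
For each x ∈ F_23, compute rhs = x³ + 0·x + 21 mod 23, then count y ∈ F_23 with y² ≡ rhs.
  x = 0: rhs = 21, matching y values: none (0 points).
  x = 1: rhs = 22, matching y values: none (0 points).
  x = 2: rhs = 6, matching y values: 11, 12 (2 points).
  x = 3: rhs = 2, matching y values: 5, 18 (2 points).
  x = 4: rhs = 16, matching y values: 4, 19 (2 points).
  x = 5: rhs = 8, matching y values: 10, 13 (2 points).
  x = 6: rhs = 7, matching y values: none (0 points).
  x = 7: rhs = 19, matching y values: none (0 points).
  x = 8: rhs = 4, matching y values: 2, 21 (2 points).
  x = 9: rhs = 14, matching y values: none (0 points).
  x = 10: rhs = 9, matching y values: 3, 20 (2 points).
  x = 11: rhs = 18, matching y values: 8, 15 (2 points).
  x = 12: rhs = 1, matching y values: 1, 22 (2 points).
  x = 13: rhs = 10, matching y values: none (0 points).
  x = 14: rhs = 5, matching y values: none (0 points).
  x = 15: rhs = 15, matching y values: none (0 points).
  x = 16: rhs = 0, matching y values: 0 (1 points).
  x = 17: rhs = 12, matching y values: 9, 14 (2 points).
  x = 18: rhs = 11, matching y values: none (0 points).
  x = 19: rhs = 3, matching y values: 7, 16 (2 points).
  x = 20: rhs = 17, matching y values: none (0 points).
  x = 21: rhs = 13, matching y values: 6, 17 (2 points).
  x = 22: rhs = 20, matching y values: none (0 points).
Total affine count: 23.
Full point count |E(F_23)| = 23 + 1 = 24.
Hasse bound: |24 − (23+1)| = |0| = 0 ≤ 2√23 ≈ 9.5917 ✓.


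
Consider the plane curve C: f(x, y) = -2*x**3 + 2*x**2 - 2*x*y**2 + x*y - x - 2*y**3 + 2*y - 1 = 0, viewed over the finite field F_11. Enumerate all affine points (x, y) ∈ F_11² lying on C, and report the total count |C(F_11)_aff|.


Affine F_11-points: {(0, 4), (0, 9), (1, 9), (2, 0), (2, 4), (2, 5), (3, 8), (4, 3), (5, 5), (6, 10), (8, 1), (10, 4)}; count = 12.

For each of the 121 pairs (x, y) ∈ F_11², evaluate f(x, y) mod 11. Record the zeros.
  x = 0: [0↦10, 1↦10, 2↦9, 3↦6, 4↦0, 5↦1, 6↦8, 7↦9, 8↦3, 9↦0, 10↦10]  zeros at y ∈ {4, 9}
  x = 1: [0↦9, 1↦8, 2↦2, 3↦1, 4↦4, 5↦10, 6↦7, 7↦5, 8↦3, 9↦0, 10↦6]  zeros at y ∈ {9}
  x = 2: [0↦0, 1↦9, 2↦9, 3↦10, 4↦0, 5↦0, 6↦9, 7↦4, 8↦6, 9↦3, 10↦5]  zeros at y ∈ {0, 4, 5}
  x = 3: [0↦4, 1↦1, 2↦7, 3↦10, 4↦9, 5↦3, 6↦2, 7↦5, 8↦0, 9↦8, 10↦6]  zeros at y ∈ {8}
  x = 4: [0↦9, 1↦5, 2↦6, 3↦0, 4↦8, 5↦7, 6↦7, 7↦7, 8↦6, 9↦3, 10↦8]  zeros at y ∈ {3}
  x = 5: [0↦3, 1↦9, 2↦5, 3↦1, 4↦7, 5↦0, 6↦1, 7↦9, 8↦1, 9↦9, 10↦10]  zeros at y ∈ {5}
  x = 6: [0↦7, 1↦1, 2↦3, 3↦1, 4↦5, 5↦3, 6↦5, 7↦10, 8↦6, 9↦3, 10↦0]  zeros at y ∈ {10}
  x = 7: [0↦9, 1↦2, 2↦10, 3↦10, 4↦1, 5↦4, 6↦7, 7↦9, 8↦9, 9↦6, 10↦10]  zeros at y ∈ ∅
  x = 8: [0↦8, 1↦0, 2↦3, 3↦5, 4↦5, 5↦2, 6↦6, 7↦5, 8↦9, 9↦6, 10↦6]  zeros at y ∈ {1}
  x = 9: [0↦3, 1↦5, 2↦3, 3↦7, 4↦5, 5↦7, 6↦1, 7↦8, 8↦5, 9↦2, 10↦9]  zeros at y ∈ ∅
  x = 10: [0↦4, 1↦5, 2↦9, 3↦4, 4↦0, 5↦7, 6↦2, 7↦6, 8↦7, 9↦4, 10↦7]  zeros at y ∈ {4}
Collecting zeros: affine points = {(0, 4), (0, 9), (1, 9), (2, 0), (2, 4), (2, 5), (3, 8), (4, 3), (5, 5), (6, 10), (8, 1), (10, 4)}.
Total count |C(F_11)_aff| = 12.


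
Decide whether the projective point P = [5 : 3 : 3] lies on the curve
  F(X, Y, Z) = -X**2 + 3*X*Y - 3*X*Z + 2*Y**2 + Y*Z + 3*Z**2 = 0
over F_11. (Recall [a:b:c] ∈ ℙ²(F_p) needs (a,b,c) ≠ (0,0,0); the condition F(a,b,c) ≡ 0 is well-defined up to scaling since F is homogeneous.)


F(5,3,3) ≡ 7 (mod 11); P is NOT on the curve.

Evaluate F(5, 3, 3) term-by-term (mod 11).
  -X**2 ↦ -1·25·1·1 = -25
  3*X*Y ↦ 3·5·3·1 = 45
  -3*X*Z ↦ -3·5·1·3 = -45
  2*Y**2 ↦ 2·1·9·1 = 18
  Y*Z ↦ 1·1·3·3 = 9
  3*Z**2 ↦ 3·1·1·9 = 27
Sum: F(5, 3, 3) = (-25) + (45) + (-45) + (18) + (9) + (27) = 29.
Reducing mod 11: 29 ≡ 7 (mod 11).
Since F(a, b, c) ≡ 7 ≠ 0 (mod 11), P does NOT lie on the curve.


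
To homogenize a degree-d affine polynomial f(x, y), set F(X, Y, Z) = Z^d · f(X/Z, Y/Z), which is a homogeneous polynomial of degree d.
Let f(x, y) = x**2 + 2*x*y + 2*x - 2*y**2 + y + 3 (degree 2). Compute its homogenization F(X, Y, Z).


F(X, Y, Z) = X**2 + 2*X*Y + 2*X*Z - 2*Y**2 + Y*Z + 3*Z**2

deg(f) = 2.
Substitute x = X/Z, y = Y/Z into f, then multiply by Z^2.
  monomial 1·x^2·y^0 ↦ 1·X^2·Y^0·Z^0.
  monomial 2·x^1·y^1 ↦ 2·X^1·Y^1·Z^0.
  monomial 2·x^1·y^0 ↦ 2·X^1·Y^0·Z^1.
  monomial -2·x^0·y^2 ↦ -2·X^0·Y^2·Z^0.
  monomial 1·x^0·y^1 ↦ 1·X^0·Y^1·Z^1.
  monomial 3·x^0·y^0 ↦ 3·X^0·Y^0·Z^2.
Collecting: F(X, Y, Z) = X**2 + 2*X*Y + 2*X*Z - 2*Y**2 + Y*Z + 3*Z**2.


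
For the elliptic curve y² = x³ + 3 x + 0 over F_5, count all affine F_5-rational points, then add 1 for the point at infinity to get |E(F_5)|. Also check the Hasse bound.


Affine points = {(0, 0), (1, 2), (1, 3), (2, 2), (2, 3), (3, 1), (3, 4), (4, 1), (4, 4)}; affine count = 9; |E(F_5)| = 10.

Discriminant check: Δ ∝ 4a³ + 27b² = 4·3³ + 27·0² = 4·27 + 27·0 ≡ 3 (mod 5). Nonzero ⇒ E is nonsingular.
For each x ∈ F_5, compute rhs = x³ + 3·x + 0 mod 5, then count y ∈ F_5 with y² ≡ rhs.
  x = 0: rhs = 0, matching y values: 0 (1 points).
  x = 1: rhs = 4, matching y values: 2, 3 (2 points).
  x = 2: rhs = 4, matching y values: 2, 3 (2 points).
  x = 3: rhs = 1, matching y values: 1, 4 (2 points).
  x = 4: rhs = 1, matching y values: 1, 4 (2 points).
Total affine count: 9.
Full point count |E(F_5)| = 9 + 1 = 10.
Hasse bound: |10 − (5+1)| = |4| = 4 ≤ 2√5 ≈ 4.4721 ✓.


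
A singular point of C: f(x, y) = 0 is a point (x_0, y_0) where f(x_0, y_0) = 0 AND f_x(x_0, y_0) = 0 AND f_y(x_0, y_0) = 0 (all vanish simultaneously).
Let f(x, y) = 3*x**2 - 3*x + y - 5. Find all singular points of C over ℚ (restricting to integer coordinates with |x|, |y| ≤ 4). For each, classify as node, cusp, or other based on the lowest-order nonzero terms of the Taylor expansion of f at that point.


No singular points in the scanned grid; C is smooth there.

Compute partial derivatives:
  f_x = 6*x - 3.
  f_y = 1.
f_y = 1 is a nonzero constant, so f_y never vanishes: no point (x, y) can satisfy f = f_x = f_y = 0. In particular no (x, y) ∈ {−4, ..., 4}² is singular; the curve is smooth.


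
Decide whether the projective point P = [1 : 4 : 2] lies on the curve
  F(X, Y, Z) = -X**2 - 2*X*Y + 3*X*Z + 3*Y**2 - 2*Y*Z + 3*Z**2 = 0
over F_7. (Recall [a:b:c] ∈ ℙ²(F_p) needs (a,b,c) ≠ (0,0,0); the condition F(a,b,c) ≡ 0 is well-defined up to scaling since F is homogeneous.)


F(1,4,2) ≡ 6 (mod 7); P is NOT on the curve.

Evaluate F(1, 4, 2) term-by-term (mod 7).
  -X**2 ↦ -1·1·1·1 = -1
  -2*X*Y ↦ -2·1·4·1 = -8
  3*X*Z ↦ 3·1·1·2 = 6
  3*Y**2 ↦ 3·1·16·1 = 48
  -2*Y*Z ↦ -2·1·4·2 = -16
  3*Z**2 ↦ 3·1·1·4 = 12
Sum: F(1, 4, 2) = (-1) + (-8) + (6) + (48) + (-16) + (12) = 41.
Reducing mod 7: 41 ≡ 6 (mod 7).
Since F(a, b, c) ≡ 6 ≠ 0 (mod 7), P does NOT lie on the curve.


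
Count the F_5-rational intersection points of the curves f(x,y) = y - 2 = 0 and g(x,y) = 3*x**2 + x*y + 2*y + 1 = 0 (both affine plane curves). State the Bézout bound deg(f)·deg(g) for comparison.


Common zeros: {(0, 2), (1, 2)}; count = 2; Bézout bound = 2.

deg(f) = 1, deg(g) = 2, so Bézout bound = 2.
Scan x ∈ F_5. For each x, list the y ∈ F_5 with f(x, y) ≡ 0 and those with g(x, y) ≡ 0 (mod 5); the common zeros in that column are the intersection.
  x = 0: f ≡ 0 at y ∈ {2}; g ≡ 0 at y ∈ {2}; common: {2}.
  x = 1: f ≡ 0 at y ∈ {2}; g ≡ 0 at y ∈ {2}; common: {2}.
  x = 2: f ≡ 0 at y ∈ {2}; g ≡ 0 at y ∈ {3}; common: ∅.
  x = 3: f ≡ 0 at y ∈ {2}; g ≡ 0 at y ∈ ∅; common: ∅.
  x = 4: f ≡ 0 at y ∈ {2}; g ≡ 0 at y ∈ {1}; common: ∅.
Collecting: common zeros = {(0, 2), (1, 2)}, so the count is 2.
Comparison with the Bézout bound: 2 ≤ 2 = deg(f)·deg(g), as expected for curves with no common component (the bound is attained).


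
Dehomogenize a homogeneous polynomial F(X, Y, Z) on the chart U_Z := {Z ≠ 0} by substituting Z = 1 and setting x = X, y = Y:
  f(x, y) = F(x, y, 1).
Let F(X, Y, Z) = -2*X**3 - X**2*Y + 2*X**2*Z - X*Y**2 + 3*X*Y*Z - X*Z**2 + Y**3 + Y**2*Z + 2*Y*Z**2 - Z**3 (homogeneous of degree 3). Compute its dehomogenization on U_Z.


f(x, y) = -2*x**3 - x**2*y + 2*x**2 - x*y**2 + 3*x*y - x + y**3 + y**2 + 2*y - 1

On U_Z we set Z = 1. Each monomial c·X^i·Y^j·Z^k in F becomes c·x^i·y^j·1^k = c·x^i·y^j.
Substituting Z = 1: F(X, Y, 1) = -2*x**3 - x**2*y + 2*x**2 - x*y**2 + 3*x*y - x + y**3 + y**2 + 2*y - 1.
Note: deg(f) ≤ deg(F) = 3; strict inequality happens when F is divisible by Z (lost terms).


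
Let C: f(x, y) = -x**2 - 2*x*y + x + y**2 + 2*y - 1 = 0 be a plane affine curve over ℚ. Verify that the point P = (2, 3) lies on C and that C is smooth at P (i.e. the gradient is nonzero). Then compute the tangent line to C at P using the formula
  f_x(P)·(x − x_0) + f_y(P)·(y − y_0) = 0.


Tangent line at P: -9*x + 4*y + 6 = 0.

Step 1: f(2, 3) = 0, so P lies on C.
Step 2: partial derivatives
  f_x(x, y) = -2*x - 2*y + 1, f_y(x, y) = -2*x + 2*y + 2.
  f_x(P) = -9, f_y(P) = 4 (gradient nonzero, so P is smooth).
Step 3: tangent line at P: -9·(x − 2) + 4·(y − 3) = 0.
Expanding: -9*x + 4*y + 6 = 0.


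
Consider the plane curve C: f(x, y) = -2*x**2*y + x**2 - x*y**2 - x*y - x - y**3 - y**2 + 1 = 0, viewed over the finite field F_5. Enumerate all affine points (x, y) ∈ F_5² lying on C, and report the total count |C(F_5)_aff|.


Affine F_5-points: {(0, 3), (1, 1), (3, 4), (4, 4)}; count = 4.

For each of the 25 pairs (x, y) ∈ F_5², evaluate f(x, y) mod 5. Record the zeros.
  x = 0: [0↦1, 1↦4, 2↦4, 3↦0, 4↦1]  zeros at y ∈ {3}
  x = 1: [0↦1, 1↦0, 2↦4, 3↦2, 4↦3]  zeros at y ∈ {1}
  x = 2: [0↦3, 1↦4, 2↦3, 3↦4, 4↦1]  zeros at y ∈ ∅
  x = 3: [0↦2, 1↦1, 2↦1, 3↦1, 4↦0]  zeros at y ∈ {4}
  x = 4: [0↦3, 1↦1, 2↦3, 3↦3, 4↦0]  zeros at y ∈ {4}
Collecting zeros: affine points = {(0, 3), (1, 1), (3, 4), (4, 4)}.
Total count |C(F_5)_aff| = 4.


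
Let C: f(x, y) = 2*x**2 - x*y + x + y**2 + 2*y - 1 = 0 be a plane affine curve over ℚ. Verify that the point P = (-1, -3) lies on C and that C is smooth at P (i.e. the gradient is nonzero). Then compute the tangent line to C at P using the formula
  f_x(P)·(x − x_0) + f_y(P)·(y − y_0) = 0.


Tangent line at P: -3*y - 9 = 0.

Step 1: f(-1, -3) = 0, so P lies on C.
Step 2: partial derivatives
  f_x(x, y) = 4*x - y + 1, f_y(x, y) = -x + 2*y + 2.
  f_x(P) = 0, f_y(P) = -3 (gradient nonzero, so P is smooth).
Step 3: tangent line at P: 0·(x − -1) + -3·(y − -3) = 0.
Expanding: -3*y - 9 = 0.


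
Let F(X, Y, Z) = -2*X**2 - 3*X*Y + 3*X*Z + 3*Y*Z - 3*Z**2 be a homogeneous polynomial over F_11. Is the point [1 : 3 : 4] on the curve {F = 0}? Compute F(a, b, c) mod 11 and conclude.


F(1,3,4) ≡ 0 (mod 11); P is on the curve.

Evaluate F(1, 3, 4) term-by-term (mod 11).
  -2*X**2 ↦ -2·1·1·1 = -2
  -3*X*Y ↦ -3·1·3·1 = -9
  3*X*Z ↦ 3·1·1·4 = 12
  3*Y*Z ↦ 3·1·3·4 = 36
  -3*Z**2 ↦ -3·1·1·16 = -48
Sum: F(1, 3, 4) = (-2) + (-9) + (12) + (36) + (-48) = -11.
Reducing mod 11: -11 ≡ 0 (mod 11).
Since F(a, b, c) ≡ 0 (mod 11), P lies on the curve.


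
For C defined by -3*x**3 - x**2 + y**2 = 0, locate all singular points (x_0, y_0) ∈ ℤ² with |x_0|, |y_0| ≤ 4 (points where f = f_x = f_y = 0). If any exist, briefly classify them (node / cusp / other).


Singular points: {(0, 0)}; classification: node.

Compute partial derivatives:
  f_x = -9*x**2 - 2*x.
  f_y = 2*y.
Scan x_0 ∈ {−4, ..., 4}. For each x_0, f_y(x_0, y) is a polynomial in y; find its integer roots y ∈ {−4, ..., 4}, then test f_x and f at those candidates.
  x = -4: f_y(-4, y) = 2*y; vanishes at y ∈ {0}. (-4, 0): f_x = -136 ≠ 0.
  x = -3: f_y(-3, y) = 2*y; vanishes at y ∈ {0}. (-3, 0): f_x = -75 ≠ 0.
  x = -2: f_y(-2, y) = 2*y; vanishes at y ∈ {0}. (-2, 0): f_x = -32 ≠ 0.
  x = -1: f_y(-1, y) = 2*y; vanishes at y ∈ {0}. (-1, 0): f_x = -7 ≠ 0.
  x = 0: f_y(0, y) = 2*y; vanishes at y ∈ {0}. (0, 0): f_x = 0, f = 0 — SINGULAR.
  x = 1: f_y(1, y) = 2*y; vanishes at y ∈ {0}. (1, 0): f_x = -11 ≠ 0.
  x = 2: f_y(2, y) = 2*y; vanishes at y ∈ {0}. (2, 0): f_x = -40 ≠ 0.
  x = 3: f_y(3, y) = 2*y; vanishes at y ∈ {0}. (3, 0): f_x = -87 ≠ 0.
  x = 4: f_y(4, y) = 2*y; vanishes at y ∈ {0}. (4, 0): f_x = -152 ≠ 0.
Only singular point on the grid: (0, 0).
Classify: substitute x = 0 + u, y = 0 + v and expand: f = -3*u**3 - u**2 + v**2.
No constant or linear terms (consistent with a singular point). Quadratic part: -u**2 + v**2. Cubic part: -3*u**3.
The quadratic part v**2 - u**2 = (v − u)(v + u) splits into two distinct linear factors, so there are two distinct tangent lines y − 0 = ±(x − 0) — this is a node (ordinary double point).
Classification: node.


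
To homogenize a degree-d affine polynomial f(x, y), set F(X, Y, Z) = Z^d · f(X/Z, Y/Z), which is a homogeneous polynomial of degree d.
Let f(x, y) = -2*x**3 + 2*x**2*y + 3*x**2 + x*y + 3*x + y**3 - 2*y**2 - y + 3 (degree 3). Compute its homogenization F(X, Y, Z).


F(X, Y, Z) = -2*X**3 + 2*X**2*Y + 3*X**2*Z + X*Y*Z + 3*X*Z**2 + Y**3 - 2*Y**2*Z - Y*Z**2 + 3*Z**3

deg(f) = 3.
Substitute x = X/Z, y = Y/Z into f, then multiply by Z^3.
  monomial -2·x^3·y^0 ↦ -2·X^3·Y^0·Z^0.
  monomial 2·x^2·y^1 ↦ 2·X^2·Y^1·Z^0.
  monomial 3·x^2·y^0 ↦ 3·X^2·Y^0·Z^1.
  monomial 1·x^1·y^1 ↦ 1·X^1·Y^1·Z^1.
  monomial 3·x^1·y^0 ↦ 3·X^1·Y^0·Z^2.
  monomial 1·x^0·y^3 ↦ 1·X^0·Y^3·Z^0.
  monomial -2·x^0·y^2 ↦ -2·X^0·Y^2·Z^1.
  monomial -1·x^0·y^1 ↦ -1·X^0·Y^1·Z^2.
  monomial 3·x^0·y^0 ↦ 3·X^0·Y^0·Z^3.
Collecting: F(X, Y, Z) = -2*X**3 + 2*X**2*Y + 3*X**2*Z + X*Y*Z + 3*X*Z**2 + Y**3 - 2*Y**2*Z - Y*Z**2 + 3*Z**3.


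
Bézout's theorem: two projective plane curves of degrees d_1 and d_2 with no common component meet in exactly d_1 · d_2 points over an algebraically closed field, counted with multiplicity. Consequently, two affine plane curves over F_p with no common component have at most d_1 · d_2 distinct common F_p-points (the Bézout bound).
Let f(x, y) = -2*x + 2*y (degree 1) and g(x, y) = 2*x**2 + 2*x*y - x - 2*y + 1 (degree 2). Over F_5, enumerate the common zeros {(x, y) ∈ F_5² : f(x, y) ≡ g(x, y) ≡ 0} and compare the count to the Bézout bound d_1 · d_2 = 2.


Common zeros: ∅; count = 0; Bézout bound = 2.

deg(f) = 1, deg(g) = 2, so Bézout bound = 2.
Scan x ∈ F_5. For each x, list the y ∈ F_5 with f(x, y) ≡ 0 and those with g(x, y) ≡ 0 (mod 5); the common zeros in that column are the intersection.
  x = 0: f ≡ 0 at y ∈ {0}; g ≡ 0 at y ∈ {3}; common: ∅.
  x = 1: f ≡ 0 at y ∈ {1}; g ≡ 0 at y ∈ ∅; common: ∅.
  x = 2: f ≡ 0 at y ∈ {2}; g ≡ 0 at y ∈ {4}; common: ∅.
  x = 3: f ≡ 0 at y ∈ {3}; g ≡ 0 at y ∈ {1}; common: ∅.
  x = 4: f ≡ 0 at y ∈ {4}; g ≡ 0 at y ∈ {1}; common: ∅.
Collecting: common zeros = ∅, so the count is 0.
Comparison with the Bézout bound: 0 ≤ 2 = deg(f)·deg(g), as expected for curves with no common component (the affine F_5-count falls short of the bound because intersections may lie at infinity, over extension fields, or carry multiplicity).


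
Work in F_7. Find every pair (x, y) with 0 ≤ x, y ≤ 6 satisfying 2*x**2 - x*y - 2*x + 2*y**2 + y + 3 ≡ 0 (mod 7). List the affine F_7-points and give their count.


Affine F_7-points: {(1, 3), (1, 4), (2, 0), (2, 4), (5, 3), (5, 6), (6, 0), (6, 6)}; count = 8.

For each of the 49 pairs (x, y) ∈ F_7², evaluate f(x, y) mod 7. Record the zeros.
  x = 0: [0↦3, 1↦6, 2↦6, 3↦3, 4↦4, 5↦2, 6↦4]  zeros at y ∈ ∅
  x = 1: [0↦3, 1↦5, 2↦4, 3↦0, 4↦0, 5↦4, 6↦5]  zeros at y ∈ {3, 4}
  x = 2: [0↦0, 1↦1, 2↦6, 3↦1, 4↦0, 5↦3, 6↦3]  zeros at y ∈ {0, 4}
  x = 3: [0↦1, 1↦1, 2↦5, 3↦6, 4↦4, 5↦6, 6↦5]  zeros at y ∈ ∅
  x = 4: [0↦6, 1↦5, 2↦1, 3↦1, 4↦5, 5↦6, 6↦4]  zeros at y ∈ ∅
  x = 5: [0↦1, 1↦6, 2↦1, 3↦0, 4↦3, 5↦3, 6↦0]  zeros at y ∈ {3, 6}
  x = 6: [0↦0, 1↦4, 2↦5, 3↦3, 4↦5, 5↦4, 6↦0]  zeros at y ∈ {0, 6}
Collecting zeros: affine points = {(1, 3), (1, 4), (2, 0), (2, 4), (5, 3), (5, 6), (6, 0), (6, 6)}.
Total count |C(F_7)_aff| = 8.


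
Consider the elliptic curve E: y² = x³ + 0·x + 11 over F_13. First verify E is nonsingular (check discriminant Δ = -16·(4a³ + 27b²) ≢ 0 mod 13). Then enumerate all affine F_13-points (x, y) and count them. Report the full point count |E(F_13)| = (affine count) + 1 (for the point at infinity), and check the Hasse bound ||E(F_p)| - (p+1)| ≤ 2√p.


Affine points = {(1, 5), (1, 8), (3, 5), (3, 8), (4, 6), (4, 7), (7, 4), (7, 9), (8, 4), (8, 9), (9, 5), (9, 8), (10, 6), (10, 7), (11, 4), (11, 9), (12, 6), (12, 7)}; affine count = 18; |E(F_13)| = 19.

Discriminant check: Δ ∝ 4a³ + 27b² = 4·0³ + 27·11² = 4·0 + 27·121 ≡ 4 (mod 13). Nonzero ⇒ E is nonsingular.
For each x ∈ F_13, compute rhs = x³ + 0·x + 11 mod 13, then count y ∈ F_13 with y² ≡ rhs.
  x = 0: rhs = 11, matching y values: none (0 points).
  x = 1: rhs = 12, matching y values: 5, 8 (2 points).
  x = 2: rhs = 6, matching y values: none (0 points).
  x = 3: rhs = 12, matching y values: 5, 8 (2 points).
  x = 4: rhs = 10, matching y values: 6, 7 (2 points).
  x = 5: rhs = 6, matching y values: none (0 points).
  x = 6: rhs = 6, matching y values: none (0 points).
  x = 7: rhs = 3, matching y values: 4, 9 (2 points).
  x = 8: rhs = 3, matching y values: 4, 9 (2 points).
  x = 9: rhs = 12, matching y values: 5, 8 (2 points).
  x = 10: rhs = 10, matching y values: 6, 7 (2 points).
  x = 11: rhs = 3, matching y values: 4, 9 (2 points).
  x = 12: rhs = 10, matching y values: 6, 7 (2 points).
Total affine count: 18.
Full point count |E(F_13)| = 18 + 1 = 19.
Hasse bound: |19 − (13+1)| = |5| = 5 ≤ 2√13 ≈ 7.2111 ✓.


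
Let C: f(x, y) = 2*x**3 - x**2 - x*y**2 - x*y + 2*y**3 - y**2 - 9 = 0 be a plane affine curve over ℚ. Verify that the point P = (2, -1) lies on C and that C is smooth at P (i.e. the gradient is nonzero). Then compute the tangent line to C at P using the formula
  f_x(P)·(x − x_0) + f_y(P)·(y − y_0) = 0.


Tangent line at P: 20*x + 10*y - 30 = 0.

Step 1: f(2, -1) = 0, so P lies on C.
Step 2: partial derivatives
  f_x(x, y) = 6*x**2 - 2*x - y**2 - y, f_y(x, y) = -2*x*y - x + 6*y**2 - 2*y.
  f_x(P) = 20, f_y(P) = 10 (gradient nonzero, so P is smooth).
Step 3: tangent line at P: 20·(x − 2) + 10·(y − -1) = 0.
Expanding: 20*x + 10*y - 30 = 0.


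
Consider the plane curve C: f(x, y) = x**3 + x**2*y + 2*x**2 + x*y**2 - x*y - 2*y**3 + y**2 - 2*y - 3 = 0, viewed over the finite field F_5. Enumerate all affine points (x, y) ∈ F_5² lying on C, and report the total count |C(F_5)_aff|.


Affine F_5-points: {(1, 0), (3, 2), (4, 4)}; count = 3.

For each of the 25 pairs (x, y) ∈ F_5², evaluate f(x, y) mod 5. Record the zeros.
  x = 0: [0↦2, 1↦4, 2↦1, 3↦1, 4↦2]  zeros at y ∈ ∅
  x = 1: [0↦0, 1↦3, 2↦3, 3↦3, 4↦1]  zeros at y ∈ {0}
  x = 2: [0↦3, 1↦4, 2↦4, 3↦1, 4↦3]  zeros at y ∈ ∅
  x = 3: [0↦2, 1↦3, 2↦0, 3↦1, 4↦4]  zeros at y ∈ {2}
  x = 4: [0↦3, 1↦1, 2↦2, 3↦4, 4↦0]  zeros at y ∈ {4}
Collecting zeros: affine points = {(1, 0), (3, 2), (4, 4)}.
Total count |C(F_5)_aff| = 3.


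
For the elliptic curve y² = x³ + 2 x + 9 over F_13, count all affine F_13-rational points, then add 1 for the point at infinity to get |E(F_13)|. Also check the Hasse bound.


Affine points = {(0, 3), (0, 10), (1, 5), (1, 8), (3, 4), (3, 9), (4, 4), (4, 9), (5, 1), (5, 12), (6, 4), (6, 9), (8, 2), (8, 11), (11, 6), (11, 7)}; affine count = 16; |E(F_13)| = 17.

Discriminant check: Δ ∝ 4a³ + 27b² = 4·2³ + 27·9² = 4·8 + 27·81 ≡ 9 (mod 13). Nonzero ⇒ E is nonsingular.
For each x ∈ F_13, compute rhs = x³ + 2·x + 9 mod 13, then count y ∈ F_13 with y² ≡ rhs.
  x = 0: rhs = 9, matching y values: 3, 10 (2 points).
  x = 1: rhs = 12, matching y values: 5, 8 (2 points).
  x = 2: rhs = 8, matching y values: none (0 points).
  x = 3: rhs = 3, matching y values: 4, 9 (2 points).
  x = 4: rhs = 3, matching y values: 4, 9 (2 points).
  x = 5: rhs = 1, matching y values: 1, 12 (2 points).
  x = 6: rhs = 3, matching y values: 4, 9 (2 points).
  x = 7: rhs = 2, matching y values: none (0 points).
  x = 8: rhs = 4, matching y values: 2, 11 (2 points).
  x = 9: rhs = 2, matching y values: none (0 points).
  x = 10: rhs = 2, matching y values: none (0 points).
  x = 11: rhs = 10, matching y values: 6, 7 (2 points).
  x = 12: rhs = 6, matching y values: none (0 points).
Total affine count: 16.
Full point count |E(F_13)| = 16 + 1 = 17.
Hasse bound: |17 − (13+1)| = |3| = 3 ≤ 2√13 ≈ 7.2111 ✓.
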